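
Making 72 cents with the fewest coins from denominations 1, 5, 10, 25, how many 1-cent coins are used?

Use the largest denomination that fits, subtract, and repeat.
72 − 2×25→22 − 2×10→2 − 2×1→0
Count of 1: 2

2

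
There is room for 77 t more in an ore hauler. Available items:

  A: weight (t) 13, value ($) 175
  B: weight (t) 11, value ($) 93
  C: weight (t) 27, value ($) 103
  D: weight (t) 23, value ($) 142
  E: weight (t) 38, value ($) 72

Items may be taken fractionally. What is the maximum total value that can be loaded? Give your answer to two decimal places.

Greedy by value/weight ratio, highest first.
Order: A (175/13=13.46) > B (93/11=8.45) > D (142/23=6.17) > C (103/27=3.81) > E (72/38=1.89)
Fill: take A (13 @ 175) → take B (11 @ 93) → take D (23 @ 142) → take C (27 @ 103) → take 3/38 of E → 5.68; 77/77 used.
Total value = 518.68

518.68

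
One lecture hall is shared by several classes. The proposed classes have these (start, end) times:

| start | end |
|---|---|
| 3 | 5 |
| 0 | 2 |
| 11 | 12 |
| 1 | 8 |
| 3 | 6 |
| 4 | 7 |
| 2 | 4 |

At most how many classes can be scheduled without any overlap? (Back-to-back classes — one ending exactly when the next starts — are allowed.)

4

By end time: (0,2), (2,4), (3,5), (3,6), (4,7), (1,8), (11,12).
Pick (0,2); next start ≥ 2 → (2,4); next start ≥ 4 → (4,7); next start ≥ 7 → (11,12).
Selected 4 classes.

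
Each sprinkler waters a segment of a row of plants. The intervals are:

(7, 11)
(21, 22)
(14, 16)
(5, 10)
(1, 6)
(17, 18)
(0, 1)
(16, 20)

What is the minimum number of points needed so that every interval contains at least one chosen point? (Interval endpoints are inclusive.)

5

Sorted: [0,1] [1,6] [5,10] [7,11] [14,16] [17,18] [16,20] [21,22]
{[0,1],[1,6]} hit by 1; {[5,10],[7,11]} hit by 10; {[14,16]} hit by 16; {[17,18],[16,20]} hit by 18; {[21,22]} hit by 22.
Points: 1, 10, 16, 18, 22 (5 total).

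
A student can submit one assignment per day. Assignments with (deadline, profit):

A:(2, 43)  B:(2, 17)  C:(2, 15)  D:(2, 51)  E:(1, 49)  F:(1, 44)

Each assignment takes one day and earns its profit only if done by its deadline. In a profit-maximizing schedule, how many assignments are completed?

2

Sort by profit descending; place each in the latest free slot ≤ its deadline.
Profit order: D=51 E=49 F=44 A=43 B=17 C=15
Assign: D→slot 2, E→slot 1, F skipped, A skipped, B skipped, C skipped.
Slots: [1:E] [2:D]
2 of 6 scheduled.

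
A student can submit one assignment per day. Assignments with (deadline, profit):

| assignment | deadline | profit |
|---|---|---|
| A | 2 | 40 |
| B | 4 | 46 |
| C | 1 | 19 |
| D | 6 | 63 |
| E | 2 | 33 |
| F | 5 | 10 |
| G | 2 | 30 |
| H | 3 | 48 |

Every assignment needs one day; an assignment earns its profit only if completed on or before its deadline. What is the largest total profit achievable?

By profit: D(d6,63), H(d3,48), B(d4,46), A(d2,40), E(d2,33), G(d2,30), C(d1,19), F(d5,10)
D→slot 6; H→slot 3; B→slot 4; A→slot 2; E→slot 1; G skipped; C skipped; F→slot 5.
Profit = 33 + 40 + 48 + 46 + 10 + 63 = 240

240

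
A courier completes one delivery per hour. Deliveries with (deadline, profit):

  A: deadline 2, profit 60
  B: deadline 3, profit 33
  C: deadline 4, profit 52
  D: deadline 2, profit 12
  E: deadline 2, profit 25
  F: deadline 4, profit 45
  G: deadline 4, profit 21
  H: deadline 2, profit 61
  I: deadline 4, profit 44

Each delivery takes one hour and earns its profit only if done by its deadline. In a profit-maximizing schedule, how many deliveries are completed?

4

Sort by profit descending; place each in the latest free slot ≤ its deadline.
By profit: H(d2,61), A(d2,60), C(d4,52), F(d4,45), I(d4,44), B(d3,33), E(d2,25), G(d4,21), D(d2,12)
H→slot 2; A→slot 1; C→slot 4; F→slot 3; I skipped; B skipped; E skipped; G skipped; D skipped.
4 of 9 scheduled.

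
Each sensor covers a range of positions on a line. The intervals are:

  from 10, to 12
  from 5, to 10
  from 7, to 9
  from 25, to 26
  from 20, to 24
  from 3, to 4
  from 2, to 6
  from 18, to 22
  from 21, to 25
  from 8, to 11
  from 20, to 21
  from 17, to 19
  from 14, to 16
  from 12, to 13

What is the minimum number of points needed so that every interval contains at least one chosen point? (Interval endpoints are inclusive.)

7

Process intervals by earliest right end; each time one isn't hit yet, stab at its right endpoint.
Sorted: [3,4] [2,6] [7,9] [5,10] [8,11] [10,12] [12,13] [14,16] [17,19] [20,21] [18,22] [20,24] [21,25] [25,26]
{[3,4],[2,6]} hit by 4; {[7,9],[5,10],[8,11]} hit by 9; {[10,12],[12,13]} hit by 12; {[14,16]} hit by 16; {[17,19]} hit by 19; {[20,21],[18,22],[20,24],[21,25]} hit by 21; {[25,26]} hit by 26.
Points: 4, 9, 12, 16, 19, 21, 26 (7 total).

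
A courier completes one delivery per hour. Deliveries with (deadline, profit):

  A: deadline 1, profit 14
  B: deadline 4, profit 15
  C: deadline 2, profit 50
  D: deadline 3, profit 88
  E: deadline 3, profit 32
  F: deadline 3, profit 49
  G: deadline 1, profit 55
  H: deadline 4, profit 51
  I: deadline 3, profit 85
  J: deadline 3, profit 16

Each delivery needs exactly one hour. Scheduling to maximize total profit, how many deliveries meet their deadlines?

4

Take jobs in profit order; each goes to the latest open slot no later than its deadline.
By profit: D(d3,88), I(d3,85), G(d1,55), H(d4,51), C(d2,50), F(d3,49), E(d3,32), J(d3,16), B(d4,15), A(d1,14)
D→slot 3; I→slot 2; G→slot 1; H→slot 4; C skipped; F skipped; E skipped; J skipped; B skipped; A skipped.
4 of 10 scheduled.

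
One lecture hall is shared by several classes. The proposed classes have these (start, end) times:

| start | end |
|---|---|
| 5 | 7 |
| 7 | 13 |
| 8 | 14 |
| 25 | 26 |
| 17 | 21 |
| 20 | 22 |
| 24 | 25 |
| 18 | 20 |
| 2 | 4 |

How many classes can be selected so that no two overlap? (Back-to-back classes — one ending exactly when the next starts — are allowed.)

Sorted by end: (2,4)  (5,7)  (7,13)  (8,14)  (18,20)  (17,21)  (20,22)  (24,25)  (25,26)
take (2,4); take (5,7); take (7,13); skip (8,14); take (18,20); take (20,22); take (24,25); take (25,26).
Selected 7 classes.

7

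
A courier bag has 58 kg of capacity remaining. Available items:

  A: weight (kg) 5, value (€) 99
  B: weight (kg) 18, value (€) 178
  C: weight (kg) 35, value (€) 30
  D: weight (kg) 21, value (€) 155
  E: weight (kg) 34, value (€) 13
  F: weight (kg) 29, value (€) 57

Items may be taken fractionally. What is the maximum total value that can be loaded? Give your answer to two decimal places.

459.52

Ratios (sorted): A 19.80, B 9.89, D 7.38, F 1.97, C 0.86, E 0.38
take A (5 @ 99); take B (18 @ 178); take D (21 @ 155); take 14/29 of F → 27.52. Capacity used 58/58.
Total value = 459.52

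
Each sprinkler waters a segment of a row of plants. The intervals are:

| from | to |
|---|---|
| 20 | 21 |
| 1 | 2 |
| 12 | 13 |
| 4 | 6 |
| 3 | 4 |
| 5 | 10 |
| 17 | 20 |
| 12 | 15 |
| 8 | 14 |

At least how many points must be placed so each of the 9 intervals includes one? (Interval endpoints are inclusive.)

By right end: [1,2]  [3,4]  [4,6]  [5,10]  [12,13]  [8,14]  [12,15]  [17,20]  [20,21]
[1,2] uncovered → point at 2; [3,4] uncovered → point at 4; [5,10] uncovered → point at 10; [12,13] uncovered → point at 13; [17,20] uncovered → point at 20.
Points: 2, 4, 10, 13, 20 (5 total).

5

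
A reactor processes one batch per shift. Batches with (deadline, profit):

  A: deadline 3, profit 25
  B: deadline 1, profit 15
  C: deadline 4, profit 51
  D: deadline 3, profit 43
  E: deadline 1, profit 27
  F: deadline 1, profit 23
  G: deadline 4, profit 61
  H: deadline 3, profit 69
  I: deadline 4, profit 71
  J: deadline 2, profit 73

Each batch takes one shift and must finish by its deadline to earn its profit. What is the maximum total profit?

274

Profit order: J=73 I=71 H=69 G=61 C=51 D=43 E=27 A=25 F=23 B=15
Assign: J→slot 2, I→slot 4, H→slot 3, G→slot 1, C skipped, D skipped, E skipped, A skipped, F skipped, B skipped.
Slots: [1:G] [2:J] [3:H] [4:I]
Profit = 61 + 73 + 69 + 71 = 274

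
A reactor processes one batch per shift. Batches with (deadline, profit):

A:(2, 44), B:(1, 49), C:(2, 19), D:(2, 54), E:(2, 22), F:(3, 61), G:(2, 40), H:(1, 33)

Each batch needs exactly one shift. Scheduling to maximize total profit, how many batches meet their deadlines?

3

Profit order: F=61 D=54 B=49 A=44 G=40 H=33 E=22 C=19
Assign: F→slot 3, D→slot 2, B→slot 1, A skipped, G skipped, H skipped, E skipped, C skipped.
Slots: [1:B] [2:D] [3:F]
3 of 8 scheduled.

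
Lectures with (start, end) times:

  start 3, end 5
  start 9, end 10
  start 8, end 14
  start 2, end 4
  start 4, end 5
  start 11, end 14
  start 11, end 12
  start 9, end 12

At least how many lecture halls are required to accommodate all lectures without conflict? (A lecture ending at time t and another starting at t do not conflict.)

Events (time:±→running): 2:+→1 3:+→2 4:-→1 4:+→2 5:-→1 5:-→0 8:+→1 9:+→2 9:+→3 10:-→2 11:+→3 11:+→4 … peak 4.

4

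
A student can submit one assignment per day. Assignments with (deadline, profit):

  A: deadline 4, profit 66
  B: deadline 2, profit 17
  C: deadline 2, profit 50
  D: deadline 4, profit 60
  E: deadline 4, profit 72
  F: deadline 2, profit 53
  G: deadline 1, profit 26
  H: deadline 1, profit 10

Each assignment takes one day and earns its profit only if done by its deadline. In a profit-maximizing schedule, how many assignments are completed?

By profit: E(d4,72), A(d4,66), D(d4,60), F(d2,53), C(d2,50), G(d1,26), B(d2,17), H(d1,10)
E→slot 4; A→slot 3; D→slot 2; F→slot 1; C skipped; G skipped; B skipped; H skipped.
4 of 8 scheduled.

4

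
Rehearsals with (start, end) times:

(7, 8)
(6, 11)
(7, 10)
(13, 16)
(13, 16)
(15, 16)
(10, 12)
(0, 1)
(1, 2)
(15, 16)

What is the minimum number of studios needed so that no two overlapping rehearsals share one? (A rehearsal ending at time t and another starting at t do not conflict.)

4

Events (time:±→running): 0:+→1 1:-→0 1:+→1 2:-→0 6:+→1 7:+→2 7:+→3 8:-→2 10:-→1 10:+→2 11:-→1 12:-→0 13:+→1 13:+→2 15:+→3 15:+→4 … peak 4.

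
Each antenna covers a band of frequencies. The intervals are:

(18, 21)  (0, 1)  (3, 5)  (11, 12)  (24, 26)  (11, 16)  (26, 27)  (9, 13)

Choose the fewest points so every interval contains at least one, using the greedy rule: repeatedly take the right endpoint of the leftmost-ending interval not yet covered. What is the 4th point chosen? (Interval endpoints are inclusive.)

By right end: [0,1]  [3,5]  [11,12]  [9,13]  [11,16]  [18,21]  [24,26]  [26,27]
[0,1] uncovered → point at 1; [3,5] uncovered → point at 5; [11,12] uncovered → point at 12; [18,21] uncovered → point at 21; [24,26] uncovered → point at 26.
Points: 1, 5, 12, 21, 26 (5 total).

21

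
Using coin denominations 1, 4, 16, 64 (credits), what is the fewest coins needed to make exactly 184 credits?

184 − 2×64→56 − 3×16→8 − 2×4→0
Total coins = 2 + 3 + 2 = 7

7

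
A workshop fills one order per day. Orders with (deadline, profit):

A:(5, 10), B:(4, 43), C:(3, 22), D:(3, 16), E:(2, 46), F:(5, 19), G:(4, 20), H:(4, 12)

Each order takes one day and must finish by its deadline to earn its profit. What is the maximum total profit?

Sort by profit descending; place each in the latest free slot ≤ its deadline.
By profit: E(d2,46), B(d4,43), C(d3,22), G(d4,20), F(d5,19), D(d3,16), H(d4,12), A(d5,10)
E→slot 2; B→slot 4; C→slot 3; G→slot 1; F→slot 5; D skipped; H skipped; A skipped.
Profit = 20 + 46 + 22 + 43 + 19 = 150

150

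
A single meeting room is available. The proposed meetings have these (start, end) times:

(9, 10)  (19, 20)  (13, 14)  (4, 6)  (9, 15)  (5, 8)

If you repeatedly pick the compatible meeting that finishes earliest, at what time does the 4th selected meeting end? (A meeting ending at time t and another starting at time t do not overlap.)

Order by finish time; keep every interval that doesn't clash with the previous kept one.
By end time: (4,6), (5,8), (9,10), (13,14), (9,15), (19,20).
Pick (4,6); next start ≥ 6 → (9,10); next start ≥ 10 → (13,14); next start ≥ 14 → (19,20).
Selected: (4,6) (9,10) (13,14) (19,20)

20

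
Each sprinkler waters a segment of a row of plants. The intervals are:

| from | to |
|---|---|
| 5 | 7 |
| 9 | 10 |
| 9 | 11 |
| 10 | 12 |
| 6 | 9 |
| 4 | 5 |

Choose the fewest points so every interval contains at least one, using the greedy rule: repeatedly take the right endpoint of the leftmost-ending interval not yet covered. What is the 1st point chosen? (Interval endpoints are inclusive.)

By right end: [4,5]  [5,7]  [6,9]  [9,10]  [9,11]  [10,12]
[4,5] uncovered → point at 5; [6,9] uncovered → point at 9; [10,12] uncovered → point at 12.
Points: 5, 9, 12 (3 total).

5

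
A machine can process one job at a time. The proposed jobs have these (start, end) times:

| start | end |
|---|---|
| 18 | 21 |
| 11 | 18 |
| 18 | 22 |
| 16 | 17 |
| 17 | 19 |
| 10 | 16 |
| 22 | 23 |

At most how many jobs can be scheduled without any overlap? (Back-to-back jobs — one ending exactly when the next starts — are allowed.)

Sort by end time and greedily take each interval whose start is ≥ the last chosen end.
By end time: (10,16), (16,17), (11,18), (17,19), (18,21), (18,22), (22,23).
Pick (10,16); next start ≥ 16 → (16,17); next start ≥ 17 → (17,19); next start ≥ 19 → (22,23).
Selected 4 jobs.

4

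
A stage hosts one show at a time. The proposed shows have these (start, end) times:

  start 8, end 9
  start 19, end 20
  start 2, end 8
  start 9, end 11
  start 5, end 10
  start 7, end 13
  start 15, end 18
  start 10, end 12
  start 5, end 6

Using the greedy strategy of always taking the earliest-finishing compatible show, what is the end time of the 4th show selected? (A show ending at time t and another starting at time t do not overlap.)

18

Sort by end time and greedily take each interval whose start is ≥ the last chosen end.
Sorted by end: (5,6)  (2,8)  (8,9)  (5,10)  (9,11)  (10,12)  (7,13)  (15,18)  (19,20)
take (5,6); take (8,9); take (9,11); skip (10,12); take (15,18); take (19,20).
Selected: (5,6) (8,9) (9,11) (15,18) (19,20)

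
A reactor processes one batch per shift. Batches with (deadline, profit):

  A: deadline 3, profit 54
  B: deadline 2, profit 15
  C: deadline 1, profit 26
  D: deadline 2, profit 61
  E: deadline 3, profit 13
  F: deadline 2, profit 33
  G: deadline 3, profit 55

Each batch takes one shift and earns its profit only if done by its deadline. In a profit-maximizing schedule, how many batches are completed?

3

Take jobs in profit order; each goes to the latest open slot no later than its deadline.
By profit: D(d2,61), G(d3,55), A(d3,54), F(d2,33), C(d1,26), B(d2,15), E(d3,13)
D→slot 2; G→slot 3; A→slot 1; F skipped; C skipped; B skipped; E skipped.
3 of 7 scheduled.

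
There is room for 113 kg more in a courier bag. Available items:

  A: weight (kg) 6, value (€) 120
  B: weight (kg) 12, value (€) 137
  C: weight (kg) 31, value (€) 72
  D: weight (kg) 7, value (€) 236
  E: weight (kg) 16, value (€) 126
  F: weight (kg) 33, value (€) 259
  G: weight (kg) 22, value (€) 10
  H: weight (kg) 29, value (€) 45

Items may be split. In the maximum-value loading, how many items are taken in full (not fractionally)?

Sort by value per unit weight and fill in that order.
Order: D (236/7=33.71) > A (120/6=20.00) > B (137/12=11.42) > E (126/16=7.88) > F (259/33=7.85) > C (72/31=2.32) > H (45/29=1.55) > G (10/22=0.45)
Fill: take D (7 @ 236) → take A (6 @ 120) → take B (12 @ 137) → take E (16 @ 126) → take F (33 @ 259) → take C (31 @ 72) → take 8/29 of H → 12.41; 113/113 used.
6 item(s) taken whole; one partial (take 8/29 of H).

6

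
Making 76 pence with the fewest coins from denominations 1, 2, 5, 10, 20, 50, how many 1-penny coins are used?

1

76 − 1×50→26 − 1×20→6 − 1×5→1 − 1×1→0
Count of 1: 1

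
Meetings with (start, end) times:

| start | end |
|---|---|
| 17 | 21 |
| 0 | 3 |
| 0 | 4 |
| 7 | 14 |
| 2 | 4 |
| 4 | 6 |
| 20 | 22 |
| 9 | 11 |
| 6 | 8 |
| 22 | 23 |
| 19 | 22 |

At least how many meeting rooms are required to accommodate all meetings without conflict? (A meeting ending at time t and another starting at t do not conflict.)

starts: [0, 0, 2, 4, 6, 7, 9, 17, 19, 20, 22]
ends:   [3, 4, 4, 6, 8, 11, 14, 21, 22, 22, 23]
s0→1 s0→2 s2→3  — peak 3.

3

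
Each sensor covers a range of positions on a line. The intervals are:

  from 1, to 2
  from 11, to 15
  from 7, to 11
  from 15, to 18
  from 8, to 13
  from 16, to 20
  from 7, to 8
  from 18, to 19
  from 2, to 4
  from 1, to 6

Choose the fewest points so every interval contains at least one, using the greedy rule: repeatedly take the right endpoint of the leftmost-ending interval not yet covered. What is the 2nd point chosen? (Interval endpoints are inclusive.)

8

By right end: [1,2]  [2,4]  [1,6]  [7,8]  [7,11]  [8,13]  [11,15]  [15,18]  [18,19]  [16,20]
[1,2] uncovered → point at 2; [7,8] uncovered → point at 8; [11,15] uncovered → point at 15; [18,19] uncovered → point at 19.
Points: 2, 8, 15, 19 (4 total).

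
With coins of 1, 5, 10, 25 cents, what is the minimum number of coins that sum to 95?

5

95 = 3×25 + 2×10
Total coins = 3 + 2 = 5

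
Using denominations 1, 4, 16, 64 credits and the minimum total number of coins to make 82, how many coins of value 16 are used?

1

Greedy: take as many of the largest coin as possible, then repeat with the remainder.
82 = 1×64 + 1×16 + 2×1
Count of 16: 1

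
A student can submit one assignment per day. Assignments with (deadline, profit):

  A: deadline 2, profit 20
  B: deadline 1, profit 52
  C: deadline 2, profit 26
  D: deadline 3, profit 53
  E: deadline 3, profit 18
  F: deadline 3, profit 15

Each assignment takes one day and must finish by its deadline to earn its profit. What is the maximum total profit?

Take jobs in profit order; each goes to the latest open slot no later than its deadline.
Profit order: D=53 B=52 C=26 A=20 E=18 F=15
Assign: D→slot 3, B→slot 1, C→slot 2, A skipped, E skipped, F skipped.
Slots: [1:B] [2:C] [3:D]
Profit = 52 + 26 + 53 = 131

131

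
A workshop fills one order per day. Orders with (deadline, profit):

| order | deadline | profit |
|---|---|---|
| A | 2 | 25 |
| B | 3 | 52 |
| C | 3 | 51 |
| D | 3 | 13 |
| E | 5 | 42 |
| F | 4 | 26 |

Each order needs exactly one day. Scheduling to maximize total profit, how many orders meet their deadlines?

Take jobs in profit order; each goes to the latest open slot no later than its deadline.
By profit: B(d3,52), C(d3,51), E(d5,42), F(d4,26), A(d2,25), D(d3,13)
B→slot 3; C→slot 2; E→slot 5; F→slot 4; A→slot 1; D skipped.
5 of 6 scheduled.

5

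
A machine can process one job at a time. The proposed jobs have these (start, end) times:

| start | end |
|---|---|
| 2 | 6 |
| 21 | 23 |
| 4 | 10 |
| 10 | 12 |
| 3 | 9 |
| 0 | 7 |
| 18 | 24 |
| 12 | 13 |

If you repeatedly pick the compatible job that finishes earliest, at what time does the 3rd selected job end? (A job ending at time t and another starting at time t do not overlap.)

By end time: (2,6), (0,7), (3,9), (4,10), (10,12), (12,13), (21,23), (18,24).
Pick (2,6); next start ≥ 6 → (10,12); next start ≥ 12 → (12,13); next start ≥ 13 → (21,23).
Selected: (2,6) (10,12) (12,13) (21,23)

13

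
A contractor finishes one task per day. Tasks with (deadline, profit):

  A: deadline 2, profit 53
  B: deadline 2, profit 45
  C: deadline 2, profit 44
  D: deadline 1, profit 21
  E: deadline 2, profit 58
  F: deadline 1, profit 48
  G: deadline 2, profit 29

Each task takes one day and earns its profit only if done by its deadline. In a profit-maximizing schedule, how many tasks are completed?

2

Sort by profit descending; place each in the latest free slot ≤ its deadline.
By profit: E(d2,58), A(d2,53), F(d1,48), B(d2,45), C(d2,44), G(d2,29), D(d1,21)
E→slot 2; A→slot 1; F skipped; B skipped; C skipped; G skipped; D skipped.
2 of 7 scheduled.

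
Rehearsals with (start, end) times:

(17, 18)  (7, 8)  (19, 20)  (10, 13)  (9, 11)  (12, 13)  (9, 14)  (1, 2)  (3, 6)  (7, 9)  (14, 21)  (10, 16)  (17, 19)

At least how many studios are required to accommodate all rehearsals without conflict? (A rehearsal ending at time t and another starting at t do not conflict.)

4

starts: [1, 3, 7, 7, 9, 9, 10, 10, 12, 14, 17, 17, 19]
ends:   [2, 6, 8, 9, 11, 13, 13, 14, 16, 18, 19, 20, 21]
s1→1 e2→0 s3→1 e6→0 s7→1 s7→2 e8→1 e9→0 s9→1 s9→2 s10→3 s10→4  — peak 4.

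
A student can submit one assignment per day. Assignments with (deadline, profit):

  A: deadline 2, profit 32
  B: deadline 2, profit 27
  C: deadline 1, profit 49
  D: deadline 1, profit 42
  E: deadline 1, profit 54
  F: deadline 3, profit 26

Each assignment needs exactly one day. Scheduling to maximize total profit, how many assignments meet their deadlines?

Sort by profit descending; place each in the latest free slot ≤ its deadline.
By profit: E(d1,54), C(d1,49), D(d1,42), A(d2,32), B(d2,27), F(d3,26)
E→slot 1; C skipped; D skipped; A→slot 2; B skipped; F→slot 3.
3 of 6 scheduled.

3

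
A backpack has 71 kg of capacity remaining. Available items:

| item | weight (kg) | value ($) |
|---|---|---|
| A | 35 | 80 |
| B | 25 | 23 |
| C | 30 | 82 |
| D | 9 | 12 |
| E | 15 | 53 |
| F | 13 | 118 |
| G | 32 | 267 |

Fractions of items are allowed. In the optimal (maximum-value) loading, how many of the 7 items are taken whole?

3

Sort by value per unit weight and fill in that order.
Order: F (118/13=9.08) > G (267/32=8.34) > E (53/15=3.53) > C (82/30=2.73) > A (80/35=2.29) > D (12/9=1.33) > B (23/25=0.92)
Fill: take F (13 @ 118) → take G (32 @ 267) → take E (15 @ 53) → take 11/30 of C → 30.07; 71/71 used.
3 item(s) taken whole; one partial (take 11/30 of C).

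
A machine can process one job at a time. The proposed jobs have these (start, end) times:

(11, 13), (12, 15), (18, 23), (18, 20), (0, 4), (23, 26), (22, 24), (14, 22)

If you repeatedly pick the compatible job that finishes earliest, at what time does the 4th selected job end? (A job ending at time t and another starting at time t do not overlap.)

24

Greedy by earliest finish: after sorting by end time, pick each interval compatible with the last pick.
By end time: (0,4), (11,13), (12,15), (18,20), (14,22), (18,23), (22,24), (23,26).
Pick (0,4); next start ≥ 4 → (11,13); next start ≥ 13 → (18,20); next start ≥ 20 → (22,24).
Selected: (0,4) (11,13) (18,20) (22,24)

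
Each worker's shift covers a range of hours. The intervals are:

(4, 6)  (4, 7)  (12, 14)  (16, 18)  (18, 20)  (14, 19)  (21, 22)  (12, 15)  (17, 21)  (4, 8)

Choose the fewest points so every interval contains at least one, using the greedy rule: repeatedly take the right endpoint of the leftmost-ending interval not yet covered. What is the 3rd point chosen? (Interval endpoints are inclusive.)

18

Process intervals by earliest right end; each time one isn't hit yet, stab at its right endpoint.
Sorted: [4,6] [4,7] [4,8] [12,14] [12,15] [16,18] [14,19] [18,20] [17,21] [21,22]
{[4,6],[4,7],[4,8]} hit by 6; {[12,14],[12,15]} hit by 14; {[16,18],[14,19],[18,20],[17,21]} hit by 18; {[21,22]} hit by 22.
Points: 6, 14, 18, 22 (4 total).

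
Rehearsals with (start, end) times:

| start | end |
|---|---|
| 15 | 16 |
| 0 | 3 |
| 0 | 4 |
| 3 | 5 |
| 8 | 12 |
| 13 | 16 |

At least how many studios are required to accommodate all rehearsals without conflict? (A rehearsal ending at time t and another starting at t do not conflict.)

The answer is the maximum number of intervals overlapping at any instant.
Events (time:±→running): 0:+→1 0:+→2 … peak 2.

2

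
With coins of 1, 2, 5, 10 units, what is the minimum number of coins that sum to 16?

Greedy: take as many of the largest coin as possible, then repeat with the remainder.
16 − 1×10→6 − 1×5→1 − 1×1→0
Total coins = 1 + 1 + 1 = 3

3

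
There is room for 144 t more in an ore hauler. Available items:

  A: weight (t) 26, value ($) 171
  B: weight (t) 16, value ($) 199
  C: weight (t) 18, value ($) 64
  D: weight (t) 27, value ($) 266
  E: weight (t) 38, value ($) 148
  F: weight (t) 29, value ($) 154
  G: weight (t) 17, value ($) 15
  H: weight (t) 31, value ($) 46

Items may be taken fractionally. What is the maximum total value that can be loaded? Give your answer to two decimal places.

Order: B (199/16=12.44) > D (266/27=9.85) > A (171/26=6.58) > F (154/29=5.31) > E (148/38=3.89) > C (64/18=3.56) > H (46/31=1.48) > G (15/17=0.88)
Fill: take B (16 @ 199) → take D (27 @ 266) → take A (26 @ 171) → take F (29 @ 154) → take E (38 @ 148) → take 8/18 of C → 28.44; 144/144 used.
Total value = 966.44

966.44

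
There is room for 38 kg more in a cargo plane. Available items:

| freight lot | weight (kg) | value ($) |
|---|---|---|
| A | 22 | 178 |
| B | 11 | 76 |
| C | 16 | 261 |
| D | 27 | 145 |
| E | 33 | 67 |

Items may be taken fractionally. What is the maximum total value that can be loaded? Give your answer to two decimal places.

Sort by value per unit weight and fill in that order.
Order: C (261/16=16.31) > A (178/22=8.09) > B (76/11=6.91) > D (145/27=5.37) > E (67/33=2.03)
Fill: take C (16 @ 261) → take A (22 @ 178); 38/38 used.
Total value = 439.00

439.00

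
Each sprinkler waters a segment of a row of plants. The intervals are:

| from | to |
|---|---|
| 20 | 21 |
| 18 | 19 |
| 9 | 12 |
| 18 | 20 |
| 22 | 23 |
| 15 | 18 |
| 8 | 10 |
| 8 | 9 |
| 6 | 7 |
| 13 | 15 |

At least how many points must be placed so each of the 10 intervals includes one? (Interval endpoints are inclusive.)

6

Sorted: [6,7] [8,9] [8,10] [9,12] [13,15] [15,18] [18,19] [18,20] [20,21] [22,23]
{[6,7]} hit by 7; {[8,9],[8,10],[9,12]} hit by 9; {[13,15],[15,18]} hit by 15; {[18,19],[18,20]} hit by 19; {[20,21]} hit by 21; {[22,23]} hit by 23.
Points: 7, 9, 15, 19, 21, 23 (6 total).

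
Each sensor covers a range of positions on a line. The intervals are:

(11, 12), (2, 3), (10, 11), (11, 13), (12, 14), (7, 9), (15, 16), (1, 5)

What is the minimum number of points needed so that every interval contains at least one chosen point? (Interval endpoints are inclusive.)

5

Sort by right endpoint; whenever an interval is uncovered, place a point at its right end.
Sorted: [2,3] [1,5] [7,9] [10,11] [11,12] [11,13] [12,14] [15,16]
{[2,3],[1,5]} hit by 3; {[7,9]} hit by 9; {[10,11],[11,12],[11,13]} hit by 11; {[12,14]} hit by 14; {[15,16]} hit by 16.
Points: 3, 9, 11, 14, 16 (5 total).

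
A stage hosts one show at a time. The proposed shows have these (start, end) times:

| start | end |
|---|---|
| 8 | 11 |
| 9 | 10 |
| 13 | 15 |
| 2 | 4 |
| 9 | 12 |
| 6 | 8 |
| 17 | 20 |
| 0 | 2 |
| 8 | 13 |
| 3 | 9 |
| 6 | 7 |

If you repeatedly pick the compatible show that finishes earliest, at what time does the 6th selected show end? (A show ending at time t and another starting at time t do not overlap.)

Sorted by end: (0,2)  (2,4)  (6,7)  (6,8)  (3,9)  (9,10)  (8,11)  (9,12)  (8,13)  (13,15)  (17,20)
take (0,2); take (2,4); take (6,7); skip (6,8); take (9,10); take (13,15); take (17,20).
Selected: (0,2) (2,4) (6,7) (9,10) (13,15) (17,20)

20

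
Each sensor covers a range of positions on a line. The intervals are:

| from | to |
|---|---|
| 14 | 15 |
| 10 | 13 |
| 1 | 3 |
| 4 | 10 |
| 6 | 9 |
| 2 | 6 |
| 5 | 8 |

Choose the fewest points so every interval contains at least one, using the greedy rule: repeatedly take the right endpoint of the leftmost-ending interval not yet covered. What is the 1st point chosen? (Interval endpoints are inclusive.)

3

Sorted: [1,3] [2,6] [5,8] [6,9] [4,10] [10,13] [14,15]
{[1,3],[2,6]} hit by 3; {[5,8],[6,9],[4,10]} hit by 8; {[10,13]} hit by 13; {[14,15]} hit by 15.
Points: 3, 8, 13, 15 (4 total).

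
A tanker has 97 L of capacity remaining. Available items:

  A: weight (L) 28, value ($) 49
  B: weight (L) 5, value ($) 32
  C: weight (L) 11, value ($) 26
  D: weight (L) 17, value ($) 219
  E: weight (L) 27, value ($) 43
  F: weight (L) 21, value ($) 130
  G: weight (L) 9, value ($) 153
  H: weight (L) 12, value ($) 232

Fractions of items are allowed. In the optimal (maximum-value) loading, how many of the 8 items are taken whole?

Sort by value per unit weight and fill in that order.
Ratios (sorted): H 19.33, G 17.00, D 12.88, B 6.40, F 6.19, C 2.36, A 1.75, E 1.59
take H (12 @ 232); take G (9 @ 153); take D (17 @ 219); take B (5 @ 32); take F (21 @ 130); take C (11 @ 26); take 22/28 of A → 38.50. Capacity used 97/97.
6 item(s) taken whole; one partial (take 22/28 of A).

6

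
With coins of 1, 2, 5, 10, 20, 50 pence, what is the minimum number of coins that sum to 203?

203 − 4×50→3 − 1×2→1 − 1×1→0
Total coins = 4 + 1 + 1 = 6

6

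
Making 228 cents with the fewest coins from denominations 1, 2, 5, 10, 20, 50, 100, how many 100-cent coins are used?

2

Greedy: take as many of the largest coin as possible, then repeat with the remainder.
228 = 2×100 + 1×20 + 1×5 + 1×2 + 1×1
Count of 100: 2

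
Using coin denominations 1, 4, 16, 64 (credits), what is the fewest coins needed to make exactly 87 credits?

Greedy: take as many of the largest coin as possible, then repeat with the remainder.
87 − 1×64→23 − 1×16→7 − 1×4→3 − 3×1→0
Total coins = 1 + 1 + 1 + 3 = 6

6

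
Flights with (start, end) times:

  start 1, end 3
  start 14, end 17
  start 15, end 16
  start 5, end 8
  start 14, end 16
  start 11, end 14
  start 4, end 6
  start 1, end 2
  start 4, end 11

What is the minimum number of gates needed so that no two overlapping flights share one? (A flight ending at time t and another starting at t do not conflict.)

3

The answer is the maximum number of intervals overlapping at any instant.
Events (time:±→running): 1:+→1 1:+→2 2:-→1 3:-→0 4:+→1 4:+→2 5:+→3 … peak 3.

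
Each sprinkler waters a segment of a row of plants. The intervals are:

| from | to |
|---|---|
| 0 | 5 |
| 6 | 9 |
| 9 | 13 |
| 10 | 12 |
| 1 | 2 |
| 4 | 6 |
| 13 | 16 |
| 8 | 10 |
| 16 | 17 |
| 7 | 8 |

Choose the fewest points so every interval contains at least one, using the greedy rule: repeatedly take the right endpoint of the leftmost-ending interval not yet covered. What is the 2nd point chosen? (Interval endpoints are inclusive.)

6

Sorted: [1,2] [0,5] [4,6] [7,8] [6,9] [8,10] [10,12] [9,13] [13,16] [16,17]
{[1,2],[0,5]} hit by 2; {[4,6]} hit by 6; {[7,8],[6,9],[8,10]} hit by 8; {[10,12],[9,13]} hit by 12; {[13,16],[16,17]} hit by 16.
Points: 2, 6, 8, 12, 16 (5 total).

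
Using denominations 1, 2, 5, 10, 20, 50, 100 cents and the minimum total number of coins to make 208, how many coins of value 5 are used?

1

208 − 2×100→8 − 1×5→3 − 1×2→1 − 1×1→0
Count of 5: 1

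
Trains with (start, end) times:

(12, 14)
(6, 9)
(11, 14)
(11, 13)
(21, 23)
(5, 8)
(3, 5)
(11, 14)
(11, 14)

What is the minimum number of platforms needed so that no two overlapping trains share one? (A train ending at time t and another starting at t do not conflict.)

5

The answer is the maximum number of intervals overlapping at any instant.
Events (time:±→running): 3:+→1 5:-→0 5:+→1 6:+→2 8:-→1 9:-→0 11:+→1 11:+→2 11:+→3 11:+→4 12:+→5 … peak 5.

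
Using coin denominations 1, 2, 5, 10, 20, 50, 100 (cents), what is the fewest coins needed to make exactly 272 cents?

5

272 − 2×100→72 − 1×50→22 − 1×20→2 − 1×2→0
Total coins = 2 + 1 + 1 + 1 = 5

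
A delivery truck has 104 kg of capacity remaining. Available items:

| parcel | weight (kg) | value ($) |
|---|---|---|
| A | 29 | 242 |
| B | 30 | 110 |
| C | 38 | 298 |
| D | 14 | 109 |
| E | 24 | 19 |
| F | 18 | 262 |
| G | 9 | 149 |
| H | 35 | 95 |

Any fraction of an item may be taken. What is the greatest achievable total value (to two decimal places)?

1028.86

Sort by value per unit weight and fill in that order.
Ratios (sorted): G 16.56, F 14.56, A 8.34, C 7.84, D 7.79, B 3.67, H 2.71, E 0.79
take G (9 @ 149); take F (18 @ 262); take A (29 @ 242); take C (38 @ 298); take 10/14 of D → 77.86. Capacity used 104/104.
Total value = 1028.86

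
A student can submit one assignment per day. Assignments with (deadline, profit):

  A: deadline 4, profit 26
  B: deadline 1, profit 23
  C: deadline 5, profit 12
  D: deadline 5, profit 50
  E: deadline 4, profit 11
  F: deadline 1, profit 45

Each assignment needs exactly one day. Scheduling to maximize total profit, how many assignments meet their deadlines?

Sort by profit descending; place each in the latest free slot ≤ its deadline.
Profit order: D=50 F=45 A=26 B=23 C=12 E=11
Assign: D→slot 5, F→slot 1, A→slot 4, B skipped, C→slot 3, E→slot 2.
Slots: [1:F] [2:E] [3:C] [4:A] [5:D]
5 of 6 scheduled.

5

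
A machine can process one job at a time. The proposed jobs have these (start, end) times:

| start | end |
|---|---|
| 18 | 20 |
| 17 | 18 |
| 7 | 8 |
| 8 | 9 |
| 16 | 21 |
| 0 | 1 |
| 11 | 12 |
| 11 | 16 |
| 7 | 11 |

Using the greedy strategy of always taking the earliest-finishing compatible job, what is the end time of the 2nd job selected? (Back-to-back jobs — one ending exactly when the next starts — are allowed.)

Order by finish time; keep every interval that doesn't clash with the previous kept one.
By end time: (0,1), (7,8), (8,9), (7,11), (11,12), (11,16), (17,18), (18,20), (16,21).
Pick (0,1); next start ≥ 1 → (7,8); next start ≥ 8 → (8,9); next start ≥ 9 → (11,12); next start ≥ 12 → (17,18); next start ≥ 18 → (18,20).
Selected: (0,1) (7,8) (8,9) (11,12) (17,18) (18,20)

8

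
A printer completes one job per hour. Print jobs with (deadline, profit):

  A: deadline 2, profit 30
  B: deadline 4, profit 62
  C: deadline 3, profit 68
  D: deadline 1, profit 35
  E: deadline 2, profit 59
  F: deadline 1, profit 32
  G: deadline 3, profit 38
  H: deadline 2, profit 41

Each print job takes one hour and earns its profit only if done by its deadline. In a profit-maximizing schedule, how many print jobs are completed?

Sort by profit descending; place each in the latest free slot ≤ its deadline.
Profit order: C=68 B=62 E=59 H=41 G=38 D=35 F=32 A=30
Assign: C→slot 3, B→slot 4, E→slot 2, H→slot 1, G skipped, D skipped, F skipped, A skipped.
Slots: [1:H] [2:E] [3:C] [4:B]
4 of 8 scheduled.

4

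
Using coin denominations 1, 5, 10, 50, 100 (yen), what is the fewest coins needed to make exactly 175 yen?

5

175 = 1×100 + 1×50 + 2×10 + 1×5
Total coins = 1 + 1 + 2 + 1 = 5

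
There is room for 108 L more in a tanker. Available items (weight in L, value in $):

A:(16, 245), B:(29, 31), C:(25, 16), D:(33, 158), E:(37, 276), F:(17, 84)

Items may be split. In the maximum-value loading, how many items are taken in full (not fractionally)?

Greedy by value/weight ratio, highest first.
Ratios (sorted): A 15.31, E 7.46, F 4.94, D 4.79, B 1.07, C 0.64
take A (16 @ 245); take E (37 @ 276); take F (17 @ 84); take D (33 @ 158); take 5/29 of B → 5.34. Capacity used 108/108.
4 item(s) taken whole; one partial (take 5/29 of B).

4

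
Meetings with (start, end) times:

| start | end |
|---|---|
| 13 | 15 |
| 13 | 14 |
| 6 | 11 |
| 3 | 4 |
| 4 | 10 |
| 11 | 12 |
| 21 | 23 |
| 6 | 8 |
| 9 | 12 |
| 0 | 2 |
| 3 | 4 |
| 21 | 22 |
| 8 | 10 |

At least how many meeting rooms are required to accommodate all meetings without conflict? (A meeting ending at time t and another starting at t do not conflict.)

4

starts: [0, 3, 3, 4, 6, 6, 8, 9, 11, 13, 13, 21, 21]
ends:   [2, 4, 4, 8, 10, 10, 11, 12, 12, 14, 15, 22, 23]
s0→1 e2→0 s3→1 s3→2 e4→1 e4→0 s4→1 s6→2 s6→3 e8→2 s8→3 s9→4  — peak 4.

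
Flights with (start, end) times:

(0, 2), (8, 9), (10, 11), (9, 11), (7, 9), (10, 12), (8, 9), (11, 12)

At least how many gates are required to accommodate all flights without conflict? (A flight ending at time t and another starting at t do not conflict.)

Count concurrent intervals with a sweep; the peak is the room count.
Events (time:±→running): 0:+→1 2:-→0 7:+→1 8:+→2 8:+→3 … peak 3.

3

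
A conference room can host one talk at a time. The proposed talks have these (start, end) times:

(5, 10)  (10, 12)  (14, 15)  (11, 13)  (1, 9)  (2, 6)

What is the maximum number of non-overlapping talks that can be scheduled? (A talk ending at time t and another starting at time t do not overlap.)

3

By end time: (2,6), (1,9), (5,10), (10,12), (11,13), (14,15).
Pick (2,6); next start ≥ 6 → (10,12); next start ≥ 12 → (14,15).
Selected 3 talks.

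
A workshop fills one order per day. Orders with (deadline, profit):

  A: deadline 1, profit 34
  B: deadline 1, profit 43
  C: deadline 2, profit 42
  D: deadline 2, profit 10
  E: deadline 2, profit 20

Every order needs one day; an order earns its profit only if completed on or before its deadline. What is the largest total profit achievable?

85

By profit: B(d1,43), C(d2,42), A(d1,34), E(d2,20), D(d2,10)
B→slot 1; C→slot 2; A skipped; E skipped; D skipped.
Profit = 43 + 42 = 85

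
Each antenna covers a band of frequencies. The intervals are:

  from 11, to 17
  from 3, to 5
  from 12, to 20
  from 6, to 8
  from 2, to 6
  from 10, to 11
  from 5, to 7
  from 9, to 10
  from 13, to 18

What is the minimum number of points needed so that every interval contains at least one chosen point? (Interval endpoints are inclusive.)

4

Process intervals by earliest right end; each time one isn't hit yet, stab at its right endpoint.
Sorted: [3,5] [2,6] [5,7] [6,8] [9,10] [10,11] [11,17] [13,18] [12,20]
{[3,5],[2,6],[5,7]} hit by 5; {[6,8]} hit by 8; {[9,10],[10,11]} hit by 10; {[11,17],[13,18],[12,20]} hit by 17.
Points: 5, 8, 10, 17 (4 total).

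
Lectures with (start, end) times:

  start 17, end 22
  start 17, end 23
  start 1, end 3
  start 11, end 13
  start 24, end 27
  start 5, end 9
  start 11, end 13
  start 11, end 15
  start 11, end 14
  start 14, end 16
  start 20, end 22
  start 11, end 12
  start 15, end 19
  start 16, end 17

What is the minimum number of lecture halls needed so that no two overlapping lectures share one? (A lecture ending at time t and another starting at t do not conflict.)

5

Events (time:±→running): 1:+→1 3:-→0 5:+→1 9:-→0 11:+→1 11:+→2 11:+→3 11:+→4 11:+→5 … peak 5.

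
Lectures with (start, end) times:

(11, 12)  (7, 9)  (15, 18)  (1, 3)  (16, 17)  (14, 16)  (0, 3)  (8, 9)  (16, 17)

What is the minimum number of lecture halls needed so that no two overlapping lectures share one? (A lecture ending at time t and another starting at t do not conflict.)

3

Count concurrent intervals with a sweep; the peak is the room count.
Events (time:±→running): 0:+→1 1:+→2 3:-→1 3:-→0 7:+→1 8:+→2 9:-→1 9:-→0 11:+→1 12:-→0 14:+→1 15:+→2 16:-→1 16:+→2 16:+→3 … peak 3.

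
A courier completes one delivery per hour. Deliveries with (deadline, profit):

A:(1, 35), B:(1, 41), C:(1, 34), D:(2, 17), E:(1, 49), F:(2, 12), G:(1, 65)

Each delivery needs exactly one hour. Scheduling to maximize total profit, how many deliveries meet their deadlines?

Sort by profit descending; place each in the latest free slot ≤ its deadline.
By profit: G(d1,65), E(d1,49), B(d1,41), A(d1,35), C(d1,34), D(d2,17), F(d2,12)
G→slot 1; E skipped; B skipped; A skipped; C skipped; D→slot 2; F skipped.
2 of 7 scheduled.

2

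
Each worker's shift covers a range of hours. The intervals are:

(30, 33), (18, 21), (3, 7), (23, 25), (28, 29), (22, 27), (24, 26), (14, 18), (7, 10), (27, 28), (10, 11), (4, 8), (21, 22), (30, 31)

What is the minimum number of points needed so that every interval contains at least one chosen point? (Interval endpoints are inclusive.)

7

By right end: [3,7]  [4,8]  [7,10]  [10,11]  [14,18]  [18,21]  [21,22]  [23,25]  [24,26]  [22,27]  [27,28]  [28,29]  [30,31]  [30,33]
[3,7] uncovered → point at 7; [10,11] uncovered → point at 11; [14,18] uncovered → point at 18; [21,22] uncovered → point at 22; [23,25] uncovered → point at 25; [27,28] uncovered → point at 28; [30,31] uncovered → point at 31.
Points: 7, 11, 18, 22, 25, 28, 31 (7 total).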